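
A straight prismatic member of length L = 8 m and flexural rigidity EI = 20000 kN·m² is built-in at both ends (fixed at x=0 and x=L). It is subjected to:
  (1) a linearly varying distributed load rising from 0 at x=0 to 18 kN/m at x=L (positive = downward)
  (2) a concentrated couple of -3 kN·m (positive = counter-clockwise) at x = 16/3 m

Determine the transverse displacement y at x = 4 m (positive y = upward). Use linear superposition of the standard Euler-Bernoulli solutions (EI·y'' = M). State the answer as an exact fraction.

y(4) = -7/1500 m

Load 1 — triangular load w₀=18 kN/m (0→w₀ over full span):
  y_1 = -w₀x²(L-x)²(x+2L)/(120LEI) = -18·4²·(8-4)²·(4+2·8)/(120·8·20000) = -3/625 m
Load 2 — applied couple M₀=-3 kN·m at a=16/3 m (b=L-a=8/3):
  y_2 = (R_Ax³/6 - M_Ax²/2)/EI  [x≤a] with R_A=-1/2, M_A=-1 = ((-1/2)·4³/6 - (-1)·4²/2)/20000 = 1/7500 m
Superposition: y = Σ y_i = -7/1500 m ≈ -0.004667 m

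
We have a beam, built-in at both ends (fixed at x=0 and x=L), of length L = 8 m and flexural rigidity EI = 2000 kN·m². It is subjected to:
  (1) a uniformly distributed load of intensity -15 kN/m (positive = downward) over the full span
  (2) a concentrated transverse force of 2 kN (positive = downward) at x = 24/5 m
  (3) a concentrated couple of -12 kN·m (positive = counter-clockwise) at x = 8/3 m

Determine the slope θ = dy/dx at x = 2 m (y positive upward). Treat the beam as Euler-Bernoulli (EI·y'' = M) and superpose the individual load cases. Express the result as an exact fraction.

θ(2) = 849/31250 rad

Load 1 — uniform load w=-15 kN/m over full span:
  θ_1 = -wx(L-x)(L-2x)/(12EI) = -(-15)·2·(8-2)·(8-2·2)/(12·2000) = 3/100 rad
Load 2 — point force P=2 kN at a=24/5 m (b=L-a=16/5):
  θ_2 = -Pb²x(2aL-(3a+b)x)/(2L³EI)  [x≤a] = -2·(16/5)²·2·(2·(24/5)·8-(3·(24/5)+(16/5))·2)/(2·8³·2000) = -13/15625 rad
Load 3 — applied couple M₀=-12 kN·m at a=8/3 m (b=L-a=16/3):
  θ_3 = (R_Ax²/2 - M_Ax)/EI  [x≤a] with R_A=-2, M_A=0 = ((-2)·2²/2 - 0·2)/2000 = -1/500 rad
Superposition: θ = Σ θ_i = 849/31250 rad ≈ 0.027168 rad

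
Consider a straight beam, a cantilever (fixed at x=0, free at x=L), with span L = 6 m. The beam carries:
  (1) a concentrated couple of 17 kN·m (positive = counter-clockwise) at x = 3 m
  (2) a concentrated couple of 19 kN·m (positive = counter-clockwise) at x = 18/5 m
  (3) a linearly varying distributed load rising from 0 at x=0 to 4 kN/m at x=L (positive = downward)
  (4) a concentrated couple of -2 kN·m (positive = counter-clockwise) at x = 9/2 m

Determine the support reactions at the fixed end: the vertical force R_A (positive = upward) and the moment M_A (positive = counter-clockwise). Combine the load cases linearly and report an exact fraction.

R_A = 12 kN, M_A = 14 kN·m

Load 1 — applied couple M₀=17 kN·m at a=3 m (b=L-a=3):
  R_A = 0 kN
  M_A = -M₀ = -17 kN·m
Load 2 — applied couple M₀=19 kN·m at a=18/5 m (b=L-a=12/5):
  R_A = 0 kN
  M_A = -M₀ = -19 kN·m
Load 3 — triangular load w₀=4 kN/m (0→w₀ over full span):
  R_A = w₀L/2 = 4·6/2 = 12 kN
  M_A = w₀L²/3 = 4·6²/3 = 48 kN·m
Load 4 — applied couple M₀=-2 kN·m at a=9/2 m (b=L-a=3/2):
  R_A = 0 kN
  M_A = -M₀ = -(-2) = 2 kN·m
Superposition: R_A = 12 kN, M_A = 14 kN·m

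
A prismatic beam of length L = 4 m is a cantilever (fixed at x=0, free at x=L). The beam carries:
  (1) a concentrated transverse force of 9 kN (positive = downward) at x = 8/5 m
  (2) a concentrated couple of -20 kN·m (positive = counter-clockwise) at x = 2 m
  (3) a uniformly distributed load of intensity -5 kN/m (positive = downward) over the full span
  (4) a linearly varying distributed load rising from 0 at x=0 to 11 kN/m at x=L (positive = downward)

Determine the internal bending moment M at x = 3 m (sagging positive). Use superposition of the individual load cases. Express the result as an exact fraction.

Load 1 — point force P=9 kN at a=8/5 m (b=L-a=12/5):
  M_1 = 0  [x>a] = 0 kN·m
Load 2 — applied couple M₀=-20 kN·m at a=2 m (b=L-a=2):
  M_2 = 0  [x>a] = 0 kN·m
Load 3 — uniform load w=-5 kN/m over full span:
  M_3 = -w(L-x)²/2 = -(-5)·(4-3)²/2 = 5/2 kN·m
Load 4 — triangular load w₀=11 kN/m (0→w₀ over full span):
  M_4 = w₀Lx/2 - w₀L²/3 - w₀x³/(6L) = 11·4·3/2 - 11·4²/3 - 11·3³/(6·4) = -121/24 kN·m
Superposition: M = Σ M_i = -61/24 kN·m ≈ -2.541667 kN·m

M(3) = -61/24 kN·m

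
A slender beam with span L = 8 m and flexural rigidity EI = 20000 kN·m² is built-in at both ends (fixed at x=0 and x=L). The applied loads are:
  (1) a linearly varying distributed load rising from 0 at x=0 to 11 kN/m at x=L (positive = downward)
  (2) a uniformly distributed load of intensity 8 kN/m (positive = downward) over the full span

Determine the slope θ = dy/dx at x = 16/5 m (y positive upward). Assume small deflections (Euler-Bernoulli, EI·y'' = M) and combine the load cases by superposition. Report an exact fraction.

Load 1 — triangular load w₀=11 kN/m (0→w₀ over full span):
  θ_1 = -w₀(2x(L-x)(L-2x)(x+2L)+x²(L-x)²)/(120LEI) = -11·(2·(16/5)·(8-(16/5))·(8-2·(16/5))·((16/5)+2·8)+(16/5)²·(8-(16/5))²)/(120·8·20000) = -264/390625 rad
Load 2 — uniform load w=8 kN/m over full span:
  θ_2 = -wx(L-x)(L-2x)/(12EI) = -8·(16/5)·(8-(16/5))·(8-2·(16/5))/(12·20000) = -64/78125 rad
Superposition: θ = Σ θ_i = -584/390625 rad ≈ -0.001495 rad

θ(16/5) = -584/390625 rad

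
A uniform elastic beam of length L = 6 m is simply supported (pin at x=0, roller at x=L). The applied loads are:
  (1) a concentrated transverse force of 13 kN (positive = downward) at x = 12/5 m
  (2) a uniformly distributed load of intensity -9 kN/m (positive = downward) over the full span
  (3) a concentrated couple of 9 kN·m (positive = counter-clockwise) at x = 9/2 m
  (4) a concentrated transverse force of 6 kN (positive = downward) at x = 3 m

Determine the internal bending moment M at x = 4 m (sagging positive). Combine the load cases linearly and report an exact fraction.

Load 1 — point force P=13 kN at a=12/5 m (b=L-a=18/5):
  M_1 = Pa(L-x)/L  [x>a] = 13·(12/5)·(6-4)/6 = 52/5 kN·m
Load 2 — uniform load w=-9 kN/m over full span:
  M_2 = wx(L-x)/2 = (-9)·4·(6-4)/2 = -36 kN·m
Load 3 — applied couple M₀=9 kN·m at a=9/2 m (b=L-a=3/2):
  M_3 = M₀x/L  [x≤a] = 9·4/6 = 6 kN·m
Load 4 — point force P=6 kN at a=3 m (b=L-a=3):
  M_4 = Pa(L-x)/L  [x>a] = 6·3·(6-4)/6 = 6 kN·m
Superposition: M = Σ M_i = -68/5 kN·m ≈ -13.600000 kN·m

M(4) = -68/5 kN·m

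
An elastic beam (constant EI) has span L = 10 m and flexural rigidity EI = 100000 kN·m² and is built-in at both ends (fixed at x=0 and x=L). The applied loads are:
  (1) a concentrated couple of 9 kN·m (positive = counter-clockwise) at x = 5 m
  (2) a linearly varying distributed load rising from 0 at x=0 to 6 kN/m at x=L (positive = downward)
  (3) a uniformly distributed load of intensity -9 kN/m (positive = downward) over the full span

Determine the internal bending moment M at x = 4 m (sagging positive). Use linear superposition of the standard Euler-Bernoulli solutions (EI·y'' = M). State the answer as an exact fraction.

Load 1 — applied couple M₀=9 kN·m at a=5 m (b=L-a=5):
  M_1 = R_Ax - M_A  [x≤a] with R_A=27/20, M_A=9/4 = (27/20)·4 - (9/4) = 63/20 kN·m
Load 2 — triangular load w₀=6 kN/m (0→w₀ over full span):
  M_2 = 3w₀Lx/20 - w₀L²/30 - w₀x³/(6L) = 3·6·10·4/20 - 6·10²/30 - 6·4³/(6·10) = 48/5 kN·m
Load 3 — uniform load w=-9 kN/m over full span:
  M_3 = wLx/2 - wL²/12 - wx²/2 = (-9)·10·4/2 - (-9)·10²/12 - (-9)·4²/2 = -33 kN·m
Superposition: M = Σ M_i = -81/4 kN·m ≈ -20.250000 kN·m

M(4) = -81/4 kN·m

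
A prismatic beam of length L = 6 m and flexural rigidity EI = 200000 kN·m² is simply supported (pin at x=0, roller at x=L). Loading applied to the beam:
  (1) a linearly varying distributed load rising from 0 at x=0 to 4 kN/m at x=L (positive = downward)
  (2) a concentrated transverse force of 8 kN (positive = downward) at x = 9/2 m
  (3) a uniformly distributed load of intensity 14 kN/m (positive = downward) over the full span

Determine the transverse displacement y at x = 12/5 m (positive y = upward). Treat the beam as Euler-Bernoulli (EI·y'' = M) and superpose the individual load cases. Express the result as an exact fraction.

Load 1 — triangular load w₀=4 kN/m (0→w₀ over full span):
  y_1 = -w₀x(7L⁴-10L²x²+3x⁴)/(360LEI) = -4·(12/5)·(7·6⁴-10·6²·(12/5)²+3·(12/5)⁴)/(360·6·200000) = -30807/195312500 m
Load 2 — point force P=8 kN at a=9/2 m (b=L-a=3/2):
  y_2 = -Pbx(L²-b²-x²)/(6LEI)  [x≤a] = -8·(3/2)·(12/5)·(6²-(3/2)²-(12/5)²)/(6·6·200000) = -2799/25000000 m
Load 3 — uniform load w=14 kN/m over full span:
  y_3 = -wx(L³-2Lx²+x³)/(24EI) = -14·(12/5)·(6³-2·6·(12/5)²+(12/5)³)/(24·200000) = -17577/15625000 m
Superposition: y = Σ y_i = -4358187/3125000000 m ≈ -0.001395 m

y(12/5) = -4358187/3125000000 m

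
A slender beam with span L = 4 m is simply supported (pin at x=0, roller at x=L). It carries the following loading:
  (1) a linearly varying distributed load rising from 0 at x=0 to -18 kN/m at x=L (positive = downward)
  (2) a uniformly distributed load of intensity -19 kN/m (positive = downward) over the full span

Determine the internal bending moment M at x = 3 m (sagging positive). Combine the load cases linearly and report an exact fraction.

Load 1 — triangular load w₀=-18 kN/m (0→w₀ over full span):
  M_1 = w₀Lx/6 - w₀x³/(6L) = (-18)·4·3/6 - (-18)·3³/(6·4) = -63/4 kN·m
Load 2 — uniform load w=-19 kN/m over full span:
  M_2 = wx(L-x)/2 = (-19)·3·(4-3)/2 = -57/2 kN·m
Superposition: M = Σ M_i = -177/4 kN·m ≈ -44.250000 kN·m

M(3) = -177/4 kN·m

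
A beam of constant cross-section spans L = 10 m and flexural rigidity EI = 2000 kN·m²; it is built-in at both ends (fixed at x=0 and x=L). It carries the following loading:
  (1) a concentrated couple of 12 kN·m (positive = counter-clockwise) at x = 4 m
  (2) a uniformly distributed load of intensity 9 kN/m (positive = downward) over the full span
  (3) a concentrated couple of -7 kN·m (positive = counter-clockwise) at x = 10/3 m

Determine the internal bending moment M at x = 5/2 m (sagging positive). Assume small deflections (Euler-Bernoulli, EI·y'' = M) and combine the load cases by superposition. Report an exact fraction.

M(5/2) = 5953/600 kN·m

Load 1 — applied couple M₀=12 kN·m at a=4 m (b=L-a=6):
  M_1 = R_Ax - M_A  [x≤a] with R_A=216/125, M_A=36/25 = (216/125)·(5/2) - (36/25) = 72/25 kN·m
Load 2 — uniform load w=9 kN/m over full span:
  M_2 = wLx/2 - wL²/12 - wx²/2 = 9·10·(5/2)/2 - 9·10²/12 - 9·(5/2)²/2 = 75/8 kN·m
Load 3 — applied couple M₀=-7 kN·m at a=10/3 m (b=L-a=20/3):
  M_3 = R_Ax - M_A  [x≤a] with R_A=-14/15, M_A=0 = (-14/15)·(5/2) - 0 = -7/3 kN·m
Superposition: M = Σ M_i = 5953/600 kN·m ≈ 9.921667 kN·m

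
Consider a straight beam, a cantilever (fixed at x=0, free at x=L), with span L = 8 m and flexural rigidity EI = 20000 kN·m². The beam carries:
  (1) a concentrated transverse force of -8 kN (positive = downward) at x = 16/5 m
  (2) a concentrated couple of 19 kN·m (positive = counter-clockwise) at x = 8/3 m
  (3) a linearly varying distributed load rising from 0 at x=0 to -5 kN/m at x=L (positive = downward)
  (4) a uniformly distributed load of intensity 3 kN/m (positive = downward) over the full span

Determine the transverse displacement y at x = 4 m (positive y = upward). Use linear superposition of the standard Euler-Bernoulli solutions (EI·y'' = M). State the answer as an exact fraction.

Load 1 — point force P=-8 kN at a=16/5 m (b=L-a=24/5):
  y_1 = -Pa²(3x-a)/(6EI)  [x>a] = -(-8)·(16/5)²·(3·4-(16/5))/(6·20000) = 1408/234375 m
Load 2 — applied couple M₀=19 kN·m at a=8/3 m (b=L-a=16/3):
  y_2 = M₀a(2x-a)/(2EI)  [x>a] = 19·(8/3)·(2·4-(8/3))/(2·20000) = 38/5625 m
Load 3 — triangular load w₀=-5 kN/m (0→w₀ over full span):
  y_3 = (w₀Lx³/12-w₀L²x²/6-w₀x⁵/(120L))/EI = ((-5)·8·4³/12-(-5)·8²·4²/6-(-5)·4⁵/(120·8))/20000 = 121/3750 m
Load 4 — uniform load w=3 kN/m over full span:
  y_4 = -wx²(x²-4Lx+6L²)/(24EI) = -3·4²·(4²-4·8·4+6·8²)/(24·20000) = -17/625 m
Superposition: y = Σ y_i = 25073/1406250 m ≈ 0.017830 m

y(4) = 25073/1406250 m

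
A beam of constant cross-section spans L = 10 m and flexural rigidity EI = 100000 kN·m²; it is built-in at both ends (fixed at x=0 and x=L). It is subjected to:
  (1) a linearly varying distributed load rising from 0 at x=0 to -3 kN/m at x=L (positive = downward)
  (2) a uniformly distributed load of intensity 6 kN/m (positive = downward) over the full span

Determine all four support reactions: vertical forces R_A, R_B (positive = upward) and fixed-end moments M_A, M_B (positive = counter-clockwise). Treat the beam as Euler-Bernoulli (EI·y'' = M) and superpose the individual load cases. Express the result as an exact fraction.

Load 1 — triangular load w₀=-3 kN/m (0→w₀ over full span):
  R_A = 3w₀L/20 = 3·(-3)·10/20 = -9/2 kN
  M_A = w₀L²/30 = (-3)·10²/30 = -10 kN·m
  R_B = 7w₀L/20 = 7·(-3)·10/20 = -21/2 kN
  M_B = -w₀L²/20 = -(-3)·10²/20 = 15 kN·m
Load 2 — uniform load w=6 kN/m over full span:
  R_A = wL/2 = 6·10/2 = 30 kN
  M_A = wL²/12 = 6·10²/12 = 50 kN·m
  R_B = wL/2 = 6·10/2 = 30 kN
  M_B = -wL²/12 = -6·10²/12 = -50 kN·m
Superposition: R_A = 51/2 kN, M_A = 40 kN·m, R_B = 39/2 kN, M_B = -35 kN·m

R_A = 51/2 kN, M_A = 40 kN·m, R_B = 39/2 kN, M_B = -35 kN·m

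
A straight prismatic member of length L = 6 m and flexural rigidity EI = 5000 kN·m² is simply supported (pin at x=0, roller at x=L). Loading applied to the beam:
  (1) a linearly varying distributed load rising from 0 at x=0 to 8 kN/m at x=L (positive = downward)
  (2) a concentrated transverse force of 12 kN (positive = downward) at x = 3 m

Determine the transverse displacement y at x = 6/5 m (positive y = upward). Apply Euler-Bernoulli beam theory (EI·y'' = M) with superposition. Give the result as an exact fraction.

Load 1 — triangular load w₀=8 kN/m (0→w₀ over full span):
  y_1 = -w₀x(7L⁴-10L²x²+3x⁴)/(360LEI) = -8·(6/5)·(7·6⁴-10·6²·(6/5)²+3·(6/5)⁴)/(360·6·5000) = -74304/9765625 m
Load 2 — point force P=12 kN at a=3 m (b=L-a=3):
  y_2 = -Pbx(L²-b²-x²)/(6LEI)  [x≤a] = -12·3·(6/5)·(6²-3²-(6/5)²)/(6·6·5000) = -1917/312500 m
Superposition: y = Σ y_i = -536841/39062500 m ≈ -0.013743 m

y(6/5) = -536841/39062500 m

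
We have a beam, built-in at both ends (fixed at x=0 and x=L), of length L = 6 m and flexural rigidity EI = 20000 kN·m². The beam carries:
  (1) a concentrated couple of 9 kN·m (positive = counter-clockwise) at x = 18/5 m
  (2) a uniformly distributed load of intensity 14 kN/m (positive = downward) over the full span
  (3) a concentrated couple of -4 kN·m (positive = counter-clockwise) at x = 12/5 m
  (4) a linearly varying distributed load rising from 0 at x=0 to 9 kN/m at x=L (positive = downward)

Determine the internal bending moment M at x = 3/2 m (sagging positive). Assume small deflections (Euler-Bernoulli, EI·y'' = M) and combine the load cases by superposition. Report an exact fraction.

M(3/2) = 165/32 kN·m

Load 1 — applied couple M₀=9 kN·m at a=18/5 m (b=L-a=12/5):
  M_1 = R_Ax - M_A  [x≤a] with R_A=54/25, M_A=72/25 = (54/25)·(3/2) - (72/25) = 9/25 kN·m
Load 2 — uniform load w=14 kN/m over full span:
  M_2 = wLx/2 - wL²/12 - wx²/2 = 14·6·(3/2)/2 - 14·6²/12 - 14·(3/2)²/2 = 21/4 kN·m
Load 3 — applied couple M₀=-4 kN·m at a=12/5 m (b=L-a=18/5):
  M_3 = R_Ax - M_A  [x≤a] with R_A=-24/25, M_A=-12/25 = (-24/25)·(3/2) - (-12/25) = -24/25 kN·m
Load 4 — triangular load w₀=9 kN/m (0→w₀ over full span):
  M_4 = 3w₀Lx/20 - w₀L²/30 - w₀x³/(6L) = 3·9·6·(3/2)/20 - 9·6²/30 - 9·(3/2)³/(6·6) = 81/160 kN·m
Superposition: M = Σ M_i = 165/32 kN·m ≈ 5.156250 kN·m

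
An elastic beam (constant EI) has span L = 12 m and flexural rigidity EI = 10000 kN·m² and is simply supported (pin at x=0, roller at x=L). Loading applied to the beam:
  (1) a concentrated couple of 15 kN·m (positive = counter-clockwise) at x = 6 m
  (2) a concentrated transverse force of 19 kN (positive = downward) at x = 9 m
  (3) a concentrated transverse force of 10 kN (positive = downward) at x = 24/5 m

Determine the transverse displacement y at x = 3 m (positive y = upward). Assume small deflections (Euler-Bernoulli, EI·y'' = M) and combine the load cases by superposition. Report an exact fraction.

Load 1 — applied couple M₀=15 kN·m at a=6 m (b=L-a=6):
  y_1 = (M₀x³/(6L)+C₁x)/EI  [x≤a] with C₁=M₀(3b²-L²)/(6L)=-15/2 = (15·3³/(6·12)+(-15/2)·3)/10000 = -27/16000 m
Load 2 — point force P=19 kN at a=9 m (b=L-a=3):
  y_2 = -Pbx(L²-b²-x²)/(6LEI)  [x≤a] = -19·3·3·(12²-3²-3²)/(6·12·10000) = -1197/40000 m
Load 3 — point force P=10 kN at a=24/5 m (b=L-a=36/5):
  y_3 = -Pbx(L²-b²-x²)/(6LEI)  [x≤a] = -10·(36/5)·3·(12²-(36/5)²-3²)/(6·12·10000) = -6237/250000 m
Superposition: y = Σ y_i = -113121/2000000 m ≈ -0.056560 m

y(3) = -113121/2000000 m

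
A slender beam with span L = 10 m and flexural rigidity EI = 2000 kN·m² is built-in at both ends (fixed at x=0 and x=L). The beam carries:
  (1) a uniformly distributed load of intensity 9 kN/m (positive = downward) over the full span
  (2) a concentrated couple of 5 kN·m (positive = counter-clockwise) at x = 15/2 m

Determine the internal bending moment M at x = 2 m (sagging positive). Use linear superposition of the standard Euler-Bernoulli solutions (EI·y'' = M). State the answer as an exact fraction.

M(2) = -55/16 kN·m

Load 1 — uniform load w=9 kN/m over full span:
  M_1 = wLx/2 - wL²/12 - wx²/2 = 9·10·2/2 - 9·10²/12 - 9·2²/2 = -3 kN·m
Load 2 — applied couple M₀=5 kN·m at a=15/2 m (b=L-a=5/2):
  M_2 = R_Ax - M_A  [x≤a] with R_A=9/16, M_A=25/16 = (9/16)·2 - (25/16) = -7/16 kN·m
Superposition: M = Σ M_i = -55/16 kN·m ≈ -3.437500 kN·m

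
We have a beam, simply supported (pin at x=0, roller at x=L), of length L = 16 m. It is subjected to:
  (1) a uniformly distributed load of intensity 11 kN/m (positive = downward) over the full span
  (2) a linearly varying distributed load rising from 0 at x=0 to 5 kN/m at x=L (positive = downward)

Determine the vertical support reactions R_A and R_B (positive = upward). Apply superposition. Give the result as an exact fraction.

Load 1 — uniform load w=11 kN/m over full span:
  R_A = wL/2 = 11·16/2 = 88 kN
  R_B = wL/2 = 11·16/2 = 88 kN
Load 2 — triangular load w₀=5 kN/m (0→w₀ over full span):
  R_A = w₀L/6 = 5·16/6 = 40/3 kN
  R_B = w₀L/3 = 5·16/3 = 80/3 kN
Superposition: R_A = 304/3 kN, R_B = 344/3 kN

R_A = 304/3 kN, R_B = 344/3 kN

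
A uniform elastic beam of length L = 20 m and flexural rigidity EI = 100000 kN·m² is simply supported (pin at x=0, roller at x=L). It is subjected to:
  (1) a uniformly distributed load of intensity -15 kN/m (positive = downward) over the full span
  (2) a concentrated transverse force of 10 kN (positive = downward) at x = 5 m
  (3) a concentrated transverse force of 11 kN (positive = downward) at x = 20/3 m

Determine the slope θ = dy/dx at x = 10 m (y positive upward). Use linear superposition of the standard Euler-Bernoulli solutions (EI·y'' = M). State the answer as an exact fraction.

Load 1 — uniform load w=-15 kN/m over full span:
  θ_1 = -w(L³-6Lx²+4x³)/(24EI) = -(-15)·(20³-6·20·10²+4·10³)/(24·100000) = 0 rad
Load 2 — point force P=10 kN at a=5 m (b=L-a=15):
  θ_2 = -Pa(2L²-6Lx+3x²+a²)/(6LEI)  [x>a] = -10·5·(2·20²-6·20·10+3·10²+5²)/(6·20·100000) = 1/3200 rad
Load 3 — point force P=11 kN at a=20/3 m (b=L-a=40/3):
  θ_3 = -Pa(2L²-6Lx+3x²+a²)/(6LEI)  [x>a] = -11·(20/3)·(2·20²-6·20·10+3·10²+(20/3)²)/(6·20·100000) = 11/32400 rad
Superposition: θ = Σ θ_i = 169/259200 rad ≈ 0.000652 rad

θ(10) = 169/259200 rad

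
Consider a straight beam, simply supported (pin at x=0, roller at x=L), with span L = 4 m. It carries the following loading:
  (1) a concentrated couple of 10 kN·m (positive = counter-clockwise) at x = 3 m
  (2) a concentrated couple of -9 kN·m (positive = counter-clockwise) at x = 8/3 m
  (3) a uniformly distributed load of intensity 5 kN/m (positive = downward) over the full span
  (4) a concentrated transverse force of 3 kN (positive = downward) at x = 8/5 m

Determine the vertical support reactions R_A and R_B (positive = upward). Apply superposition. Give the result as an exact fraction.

R_A = 241/20 kN, R_B = 219/20 kN

Load 1 — applied couple M₀=10 kN·m at a=3 m (b=L-a=1):
  R_A = M₀/L = 10/4 = 5/2 kN
  R_B = -M₀/L = -10/4 = -5/2 kN
Load 2 — applied couple M₀=-9 kN·m at a=8/3 m (b=L-a=4/3):
  R_A = M₀/L = (-9)/4 = -9/4 kN
  R_B = -M₀/L = -(-9)/4 = 9/4 kN
Load 3 — uniform load w=5 kN/m over full span:
  R_A = wL/2 = 5·4/2 = 10 kN
  R_B = wL/2 = 5·4/2 = 10 kN
Load 4 — point force P=3 kN at a=8/5 m (b=L-a=12/5):
  R_A = Pb/L = 3·(12/5)/4 = 9/5 kN
  R_B = Pa/L = 3·(8/5)/4 = 6/5 kN
Superposition: R_A = 241/20 kN, R_B = 219/20 kN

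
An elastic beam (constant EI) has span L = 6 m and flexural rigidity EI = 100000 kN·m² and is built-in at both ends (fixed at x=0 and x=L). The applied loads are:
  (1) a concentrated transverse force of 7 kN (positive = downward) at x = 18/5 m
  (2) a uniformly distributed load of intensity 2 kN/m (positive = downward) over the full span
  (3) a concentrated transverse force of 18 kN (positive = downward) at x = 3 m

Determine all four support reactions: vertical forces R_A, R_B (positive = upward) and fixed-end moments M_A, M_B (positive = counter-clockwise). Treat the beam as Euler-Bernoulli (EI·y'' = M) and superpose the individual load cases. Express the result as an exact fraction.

R_A = 2183/125 kN, M_A = 5883/250 kN·m, R_B = 2442/125 kN, M_B = -6387/250 kN·m

Load 1 — point force P=7 kN at a=18/5 m (b=L-a=12/5):
  R_A = Pb²(3a+b)/L³ = 7·(12/5)²·(3·(18/5)+(12/5))/6³ = 308/125 kN
  M_A = Pab²/L² = 7·(18/5)·(12/5)²/6² = 504/125 kN·m
  R_B = Pa²(a+3b)/L³ = 7·(18/5)²·((18/5)+3·(12/5))/6³ = 567/125 kN
  M_B = -Pa²b/L² = -7·(18/5)²·(12/5)/6² = -756/125 kN·m
Load 2 — uniform load w=2 kN/m over full span:
  R_A = wL/2 = 2·6/2 = 6 kN
  M_A = wL²/12 = 2·6²/12 = 6 kN·m
  R_B = wL/2 = 2·6/2 = 6 kN
  M_B = -wL²/12 = -2·6²/12 = -6 kN·m
Load 3 — point force P=18 kN at a=3 m (b=L-a=3):
  R_A = Pb²(3a+b)/L³ = 18·3²·(3·3+3)/6³ = 9 kN
  M_A = Pab²/L² = 18·3·3²/6² = 27/2 kN·m
  R_B = Pa²(a+3b)/L³ = 18·3²·(3+3·3)/6³ = 9 kN
  M_B = -Pa²b/L² = -18·3²·3/6² = -27/2 kN·m
Superposition: R_A = 2183/125 kN, M_A = 5883/250 kN·m, R_B = 2442/125 kN, M_B = -6387/250 kN·m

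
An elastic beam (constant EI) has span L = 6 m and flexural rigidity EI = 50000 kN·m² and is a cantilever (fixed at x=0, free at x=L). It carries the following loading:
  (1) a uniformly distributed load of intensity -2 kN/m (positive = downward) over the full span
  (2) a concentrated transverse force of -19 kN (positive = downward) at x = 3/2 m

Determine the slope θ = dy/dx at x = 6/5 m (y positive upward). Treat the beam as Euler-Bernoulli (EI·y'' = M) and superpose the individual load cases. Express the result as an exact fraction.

Load 1 — uniform load w=-2 kN/m over full span:
  θ_1 = -wx(x²-3Lx+3L²)/(6EI) = -(-2)·(6/5)·((6/5)²-3·6·(6/5)+3·6²)/(6·50000) = 549/781250 rad
Load 2 — point force P=-19 kN at a=3/2 m (b=L-a=9/2):
  θ_2 = -Px(2a-x)/(2EI)  [x≤a] = -(-19)·(6/5)·(2·(3/2)-(6/5))/(2·50000) = 513/1250000 rad
Superposition: θ = Σ θ_i = 6957/6250000 rad ≈ 0.001113 rad

θ(6/5) = 6957/6250000 rad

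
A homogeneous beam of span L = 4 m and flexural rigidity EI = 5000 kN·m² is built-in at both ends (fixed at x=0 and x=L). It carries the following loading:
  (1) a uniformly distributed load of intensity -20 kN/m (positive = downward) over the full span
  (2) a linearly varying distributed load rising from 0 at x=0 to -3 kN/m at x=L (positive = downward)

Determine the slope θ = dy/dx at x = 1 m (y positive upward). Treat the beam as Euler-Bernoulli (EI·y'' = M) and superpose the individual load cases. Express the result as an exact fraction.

Load 1 — uniform load w=-20 kN/m over full span:
  θ_1 = -wx(L-x)(L-2x)/(12EI) = -(-20)·1·(4-1)·(4-2·1)/(12·5000) = 1/500 rad
Load 2 — triangular load w₀=-3 kN/m (0→w₀ over full span):
  θ_2 = -w₀(2x(L-x)(L-2x)(x+2L)+x²(L-x)²)/(120LEI) = -(-3)·(2·1·(4-1)·(4-2·1)·(1+2·4)+1²·(4-1)²)/(120·4·5000) = 117/800000 rad
Superposition: θ = Σ θ_i = 1717/800000 rad ≈ 0.002146 rad

θ(1) = 1717/800000 rad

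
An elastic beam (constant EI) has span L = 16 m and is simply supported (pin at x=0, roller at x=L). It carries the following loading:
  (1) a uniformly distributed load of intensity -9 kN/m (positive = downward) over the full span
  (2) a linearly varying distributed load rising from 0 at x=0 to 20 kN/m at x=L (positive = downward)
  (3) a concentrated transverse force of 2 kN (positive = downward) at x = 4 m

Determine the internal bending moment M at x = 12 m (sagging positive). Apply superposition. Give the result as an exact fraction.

Load 1 — uniform load w=-9 kN/m over full span:
  M_1 = wx(L-x)/2 = (-9)·12·(16-12)/2 = -216 kN·m
Load 2 — triangular load w₀=20 kN/m (0→w₀ over full span):
  M_2 = w₀Lx/6 - w₀x³/(6L) = 20·16·12/6 - 20·12³/(6·16) = 280 kN·m
Load 3 — point force P=2 kN at a=4 m (b=L-a=12):
  M_3 = Pa(L-x)/L  [x>a] = 2·4·(16-12)/16 = 2 kN·m
Superposition: M = Σ M_i = 66 kN·m ≈ 66.000000 kN·m

M(12) = 66 kN·m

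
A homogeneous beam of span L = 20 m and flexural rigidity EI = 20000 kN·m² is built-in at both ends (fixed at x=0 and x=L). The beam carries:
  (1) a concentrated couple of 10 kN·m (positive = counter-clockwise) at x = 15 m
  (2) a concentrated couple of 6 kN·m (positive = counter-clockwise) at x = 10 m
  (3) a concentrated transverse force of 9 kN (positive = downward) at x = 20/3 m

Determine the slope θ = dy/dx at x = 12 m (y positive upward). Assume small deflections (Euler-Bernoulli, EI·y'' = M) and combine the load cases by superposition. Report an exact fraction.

θ(12) = 187/100000 rad

Load 1 — applied couple M₀=10 kN·m at a=15 m (b=L-a=5):
  θ_1 = (R_Ax²/2 - M_Ax)/EI  [x≤a] with R_A=9/16, M_A=25/8 = ((9/16)·12²/2 - (25/8)·12)/20000 = 3/20000 rad
Load 2 — applied couple M₀=6 kN·m at a=10 m (b=L-a=10):
  θ_2 = (R_Ax²/2 - M_Ax - M₀(x-a))/EI  [x>a] with R_A=9/20, M_A=3/2 = ((9/20)·12²/2 - (3/2)·12 - 6·(12-10))/20000 = 3/25000 rad
Load 3 — point force P=9 kN at a=20/3 m (b=L-a=40/3):
  θ_3 = Pa²(L-x)(2bL-(3b+a)(L-x))/(2L³EI)  [x>a] = 9·(20/3)²·(20-12)·(2·(40/3)·20-(3·(40/3)+(20/3))·(20-12))/(2·20³·20000) = 1/625 rad
Superposition: θ = Σ θ_i = 187/100000 rad ≈ 0.001870 rad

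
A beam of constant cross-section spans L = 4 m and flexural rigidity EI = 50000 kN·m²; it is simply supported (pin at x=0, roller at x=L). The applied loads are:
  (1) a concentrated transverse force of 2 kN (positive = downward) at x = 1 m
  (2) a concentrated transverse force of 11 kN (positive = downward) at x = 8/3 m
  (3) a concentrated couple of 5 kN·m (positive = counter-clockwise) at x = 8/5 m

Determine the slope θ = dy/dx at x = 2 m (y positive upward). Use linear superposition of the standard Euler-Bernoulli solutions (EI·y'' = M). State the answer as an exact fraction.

θ(2) = -553/81000000 rad

Load 1 — point force P=2 kN at a=1 m (b=L-a=3):
  θ_1 = -Pa(2L²-6Lx+3x²+a²)/(6LEI)  [x>a] = -2·1·(2·4²-6·4·2+3·2²+1²)/(6·4·50000) = 1/200000 rad
Load 2 — point force P=11 kN at a=8/3 m (b=L-a=4/3):
  θ_2 = -Pb(L²-b²-3x²)/(6LEI)  [x≤a] = -11·(4/3)·(4²-(4/3)²-3·2²)/(6·4·50000) = -11/405000 rad
Load 3 — applied couple M₀=5 kN·m at a=8/5 m (b=L-a=12/5):
  θ_3 = (M₀x²/(2L)-M₀(x-a)+C₁)/EI  [x>a] with C₁=M₀(3b²-L²)/(6L)=4/15 = (5·2²/(2·4)-5·(2-(8/5))+(4/15))/50000 = 23/1500000 rad
Superposition: θ = Σ θ_i = -553/81000000 rad ≈ -0.000007 rad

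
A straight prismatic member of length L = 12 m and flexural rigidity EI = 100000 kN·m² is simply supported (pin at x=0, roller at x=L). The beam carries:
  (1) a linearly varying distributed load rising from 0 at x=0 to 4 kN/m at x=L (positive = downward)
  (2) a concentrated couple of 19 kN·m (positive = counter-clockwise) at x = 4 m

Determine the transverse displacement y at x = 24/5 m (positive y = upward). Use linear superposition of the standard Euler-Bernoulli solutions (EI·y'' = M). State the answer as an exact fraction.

Load 1 — triangular load w₀=4 kN/m (0→w₀ over full span):
  y_1 = -w₀x(7L⁴-10L²x²+3x⁴)/(360LEI) = -4·(24/5)·(7·12⁴-10·12²·(24/5)²+3·(24/5)⁴)/(360·12·100000) = -246456/48828125 m
Load 2 — applied couple M₀=19 kN·m at a=4 m (b=L-a=8):
  y_2 = (M₀x³/(6L)-M₀(x-a)²/2+C₁x)/EI  [x>a] with C₁=M₀(3b²-L²)/(6L)=38/3 = (19·(24/5)³/(6·12)-19·((24/5)-4)²/2+(38/3)·(24/5))/100000 = 1311/1562500 m
Superposition: y = Σ y_i = -821949/195312500 m ≈ -0.004208 m

y(24/5) = -821949/195312500 m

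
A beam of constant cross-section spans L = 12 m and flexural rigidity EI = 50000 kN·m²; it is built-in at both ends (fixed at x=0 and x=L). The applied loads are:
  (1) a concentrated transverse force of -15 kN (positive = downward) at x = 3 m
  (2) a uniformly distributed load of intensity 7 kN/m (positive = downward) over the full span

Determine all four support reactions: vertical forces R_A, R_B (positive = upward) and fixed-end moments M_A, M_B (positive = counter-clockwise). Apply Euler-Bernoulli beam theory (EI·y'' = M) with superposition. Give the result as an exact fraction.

Load 1 — point force P=-15 kN at a=3 m (b=L-a=9):
  R_A = Pb²(3a+b)/L³ = (-15)·9²·(3·3+9)/12³ = -405/32 kN
  M_A = Pab²/L² = (-15)·3·9²/12² = -405/16 kN·m
  R_B = Pa²(a+3b)/L³ = (-15)·3²·(3+3·9)/12³ = -75/32 kN
  M_B = -Pa²b/L² = -(-15)·3²·9/12² = 135/16 kN·m
Load 2 — uniform load w=7 kN/m over full span:
  R_A = wL/2 = 7·12/2 = 42 kN
  M_A = wL²/12 = 7·12²/12 = 84 kN·m
  R_B = wL/2 = 7·12/2 = 42 kN
  M_B = -wL²/12 = -7·12²/12 = -84 kN·m
Superposition: R_A = 939/32 kN, M_A = 939/16 kN·m, R_B = 1269/32 kN, M_B = -1209/16 kN·m

R_A = 939/32 kN, M_A = 939/16 kN·m, R_B = 1269/32 kN, M_B = -1209/16 kN·m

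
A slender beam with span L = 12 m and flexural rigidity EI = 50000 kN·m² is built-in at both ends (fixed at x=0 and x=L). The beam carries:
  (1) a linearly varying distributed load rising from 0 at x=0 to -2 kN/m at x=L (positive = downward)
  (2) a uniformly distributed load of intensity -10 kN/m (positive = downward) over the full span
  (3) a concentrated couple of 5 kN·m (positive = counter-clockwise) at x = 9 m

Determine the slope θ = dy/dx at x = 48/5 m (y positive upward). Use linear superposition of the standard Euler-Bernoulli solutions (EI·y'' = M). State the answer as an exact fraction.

θ(48/5) = -46683/15625000 rad

Load 1 — triangular load w₀=-2 kN/m (0→w₀ over full span):
  θ_1 = -w₀(2x(L-x)(L-2x)(x+2L)+x²(L-x)²)/(120LEI) = -(-2)·(2·(48/5)·(12-(48/5))·(12-2·(48/5))·((48/5)+2·12)+(48/5)²·(12-(48/5))²)/(120·12·50000) = -576/1953125 rad
Load 2 — uniform load w=-10 kN/m over full span:
  θ_2 = -wx(L-x)(L-2x)/(12EI) = -(-10)·(48/5)·(12-(48/5))·(12-2·(48/5))/(12·50000) = -216/78125 rad
Load 3 — applied couple M₀=5 kN·m at a=9 m (b=L-a=3):
  θ_3 = (R_Ax²/2 - M_Ax - M₀(x-a))/EI  [x>a] with R_A=15/32, M_A=25/16 = ((15/32)·(48/5)²/2 - (25/16)·(48/5) - 5·((48/5)-9))/50000 = 9/125000 rad
Superposition: θ = Σ θ_i = -46683/15625000 rad ≈ -0.002988 rad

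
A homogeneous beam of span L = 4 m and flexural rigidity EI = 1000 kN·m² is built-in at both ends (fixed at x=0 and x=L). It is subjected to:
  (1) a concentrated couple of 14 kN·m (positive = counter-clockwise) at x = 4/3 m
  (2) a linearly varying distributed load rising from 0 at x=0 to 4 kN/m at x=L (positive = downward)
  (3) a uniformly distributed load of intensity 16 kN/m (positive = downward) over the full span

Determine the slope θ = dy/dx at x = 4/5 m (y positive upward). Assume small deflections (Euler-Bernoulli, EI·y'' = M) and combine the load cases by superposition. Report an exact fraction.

Load 1 — applied couple M₀=14 kN·m at a=4/3 m (b=L-a=8/3):
  θ_1 = (R_Ax²/2 - M_Ax)/EI  [x≤a] with R_A=14/3, M_A=0 = ((14/3)·(4/5)²/2 - 0·(4/5))/1000 = 14/9375 rad
Load 2 — triangular load w₀=4 kN/m (0→w₀ over full span):
  θ_2 = -w₀(2x(L-x)(L-2x)(x+2L)+x²(L-x)²)/(120LEI) = -4·(2·(4/5)·(4-(4/5))·(4-2·(4/5))·((4/5)+2·4)+(4/5)²·(4-(4/5))²)/(120·4·1000) = -224/234375 rad
Load 3 — uniform load w=16 kN/m over full span:
  θ_3 = -wx(L-x)(L-2x)/(12EI) = -16·(4/5)·(4-(4/5))·(4-2·(4/5))/(12·1000) = -128/15625 rad
Superposition: θ = Σ θ_i = -598/78125 rad ≈ -0.007654 rad

θ(4/5) = -598/78125 rad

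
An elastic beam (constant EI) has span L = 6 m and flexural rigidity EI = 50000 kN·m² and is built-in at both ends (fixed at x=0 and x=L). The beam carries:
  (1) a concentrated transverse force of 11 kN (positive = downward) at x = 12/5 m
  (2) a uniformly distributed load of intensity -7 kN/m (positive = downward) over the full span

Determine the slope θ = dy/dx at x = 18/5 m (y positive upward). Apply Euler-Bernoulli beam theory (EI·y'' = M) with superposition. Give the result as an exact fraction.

θ(18/5) = -1557/39062500 rad

Load 1 — point force P=11 kN at a=12/5 m (b=L-a=18/5):
  θ_1 = Pa²(L-x)(2bL-(3b+a)(L-x))/(2L³EI)  [x>a] = 11·(12/5)²·(6-(18/5))·(2·(18/5)·6-(3·(18/5)+(12/5))·(6-(18/5)))/(2·6³·50000) = 792/9765625 rad
Load 2 — uniform load w=-7 kN/m over full span:
  θ_2 = -wx(L-x)(L-2x)/(12EI) = -(-7)·(18/5)·(6-(18/5))·(6-2·(18/5))/(12·50000) = -189/1562500 rad
Superposition: θ = Σ θ_i = -1557/39062500 rad ≈ -0.000040 rad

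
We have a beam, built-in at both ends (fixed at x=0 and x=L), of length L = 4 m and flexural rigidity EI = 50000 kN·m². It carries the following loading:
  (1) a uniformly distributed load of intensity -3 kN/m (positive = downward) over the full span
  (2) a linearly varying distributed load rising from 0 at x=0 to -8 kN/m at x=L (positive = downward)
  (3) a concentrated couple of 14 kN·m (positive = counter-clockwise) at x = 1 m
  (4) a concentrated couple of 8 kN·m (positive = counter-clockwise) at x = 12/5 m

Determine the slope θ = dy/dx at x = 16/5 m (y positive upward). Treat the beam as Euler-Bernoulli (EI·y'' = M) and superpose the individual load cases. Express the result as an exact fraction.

Load 1 — uniform load w=-3 kN/m over full span:
  θ_1 = -wx(L-x)(L-2x)/(12EI) = -(-3)·(16/5)·(4-(16/5))·(4-2·(16/5))/(12·50000) = -12/390625 rad
Load 2 — triangular load w₀=-8 kN/m (0→w₀ over full span):
  θ_2 = -w₀(2x(L-x)(L-2x)(x+2L)+x²(L-x)²)/(120LEI) = -(-8)·(2·(16/5)·(4-(16/5))·(4-2·(16/5))·((16/5)+2·4)+(16/5)²·(4-(16/5))²)/(120·4·50000) = -256/5859375 rad
Load 3 — applied couple M₀=14 kN·m at a=1 m (b=L-a=3):
  θ_3 = (R_Ax²/2 - M_Ax - M₀(x-a))/EI  [x>a] with R_A=63/16, M_A=-21/8 = ((63/16)·(16/5)²/2 - (-21/8)·(16/5) - 14·((16/5)-1))/50000 = -7/156250 rad
Load 4 — applied couple M₀=8 kN·m at a=12/5 m (b=L-a=8/5):
  θ_4 = (R_Ax²/2 - M_Ax - M₀(x-a))/EI  [x>a] with R_A=72/25, M_A=64/25 = ((72/25)·(16/5)²/2 - (64/25)·(16/5) - 8·((16/5)-(12/5)))/50000 = 6/1953125 rad
Superposition: θ = Σ θ_i = -1361/11718750 rad ≈ -0.000116 rad

θ(16/5) = -1361/11718750 rad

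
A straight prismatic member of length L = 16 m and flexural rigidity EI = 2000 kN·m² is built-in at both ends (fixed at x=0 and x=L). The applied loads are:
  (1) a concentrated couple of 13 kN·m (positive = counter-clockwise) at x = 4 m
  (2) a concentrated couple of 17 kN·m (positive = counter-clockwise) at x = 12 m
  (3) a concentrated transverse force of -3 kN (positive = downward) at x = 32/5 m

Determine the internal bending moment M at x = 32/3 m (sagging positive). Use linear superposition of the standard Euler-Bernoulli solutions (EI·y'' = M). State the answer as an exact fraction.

Load 1 — applied couple M₀=13 kN·m at a=4 m (b=L-a=12):
  M_1 = R_Ax - M_A - M₀  [x>a] with R_A=117/128, M_A=-39/16 = (117/128)·(32/3) - (-39/16) - 13 = -13/16 kN·m
Load 2 — applied couple M₀=17 kN·m at a=12 m (b=L-a=4):
  M_2 = R_Ax - M_A  [x≤a] with R_A=153/128, M_A=85/16 = (153/128)·(32/3) - (85/16) = 119/16 kN·m
Load 3 — point force P=-3 kN at a=32/5 m (b=L-a=48/5):
  M_3 = Pa²(a+3b)(L-x)/L³ - Pa²b/L²  [x>a] = (-3)·(32/5)²·((32/5)+3·(48/5))·(16-(32/3))/16³ - (-3)·(32/5)²·(48/5)/16² = -128/125 kN·m
Superposition: M = Σ M_i = 5601/1000 kN·m ≈ 5.601000 kN·m

M(32/3) = 5601/1000 kN·m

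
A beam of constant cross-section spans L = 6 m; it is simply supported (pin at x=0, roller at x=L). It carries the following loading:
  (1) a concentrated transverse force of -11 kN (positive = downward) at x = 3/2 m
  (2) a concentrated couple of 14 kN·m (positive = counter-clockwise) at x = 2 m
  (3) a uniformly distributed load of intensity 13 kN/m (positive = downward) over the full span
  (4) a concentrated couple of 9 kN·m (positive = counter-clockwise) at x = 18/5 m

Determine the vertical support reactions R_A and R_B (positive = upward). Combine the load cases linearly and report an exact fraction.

Load 1 — point force P=-11 kN at a=3/2 m (b=L-a=9/2):
  R_A = Pb/L = (-11)·(9/2)/6 = -33/4 kN
  R_B = Pa/L = (-11)·(3/2)/6 = -11/4 kN
Load 2 — applied couple M₀=14 kN·m at a=2 m (b=L-a=4):
  R_A = M₀/L = 14/6 = 7/3 kN
  R_B = -M₀/L = -14/6 = -7/3 kN
Load 3 — uniform load w=13 kN/m over full span:
  R_A = wL/2 = 13·6/2 = 39 kN
  R_B = wL/2 = 13·6/2 = 39 kN
Load 4 — applied couple M₀=9 kN·m at a=18/5 m (b=L-a=12/5):
  R_A = M₀/L = 9/6 = 3/2 kN
  R_B = -M₀/L = -9/6 = -3/2 kN
Superposition: R_A = 415/12 kN, R_B = 389/12 kN

R_A = 415/12 kN, R_B = 389/12 kN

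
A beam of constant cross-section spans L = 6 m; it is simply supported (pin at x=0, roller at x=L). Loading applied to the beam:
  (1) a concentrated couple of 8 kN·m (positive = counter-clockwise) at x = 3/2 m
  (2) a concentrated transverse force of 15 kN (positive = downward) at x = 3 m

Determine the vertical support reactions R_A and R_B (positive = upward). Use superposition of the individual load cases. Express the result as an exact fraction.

R_A = 53/6 kN, R_B = 37/6 kN

Load 1 — applied couple M₀=8 kN·m at a=3/2 m (b=L-a=9/2):
  R_A = M₀/L = 8/6 = 4/3 kN
  R_B = -M₀/L = -8/6 = -4/3 kN
Load 2 — point force P=15 kN at a=3 m (b=L-a=3):
  R_A = Pb/L = 15·3/6 = 15/2 kN
  R_B = Pa/L = 15·3/6 = 15/2 kN
Superposition: R_A = 53/6 kN, R_B = 37/6 kN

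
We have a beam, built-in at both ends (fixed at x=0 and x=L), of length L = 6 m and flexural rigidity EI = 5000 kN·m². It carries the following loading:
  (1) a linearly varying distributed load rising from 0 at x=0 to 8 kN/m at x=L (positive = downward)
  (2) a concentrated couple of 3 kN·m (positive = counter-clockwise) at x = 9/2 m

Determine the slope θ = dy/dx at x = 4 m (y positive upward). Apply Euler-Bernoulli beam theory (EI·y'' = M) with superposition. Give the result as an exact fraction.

θ(4) = 1031/900000 rad

Load 1 — triangular load w₀=8 kN/m (0→w₀ over full span):
  θ_1 = -w₀(2x(L-x)(L-2x)(x+2L)+x²(L-x)²)/(120LEI) = -8·(2·4·(6-4)·(6-2·4)·(4+2·6)+4²·(6-4)²)/(120·6·5000) = 28/28125 rad
Load 2 — applied couple M₀=3 kN·m at a=9/2 m (b=L-a=3/2):
  θ_2 = (R_Ax²/2 - M_Ax)/EI  [x≤a] with R_A=9/16, M_A=15/16 = ((9/16)·4²/2 - (15/16)·4)/5000 = 3/20000 rad
Superposition: θ = Σ θ_i = 1031/900000 rad ≈ 0.001146 rad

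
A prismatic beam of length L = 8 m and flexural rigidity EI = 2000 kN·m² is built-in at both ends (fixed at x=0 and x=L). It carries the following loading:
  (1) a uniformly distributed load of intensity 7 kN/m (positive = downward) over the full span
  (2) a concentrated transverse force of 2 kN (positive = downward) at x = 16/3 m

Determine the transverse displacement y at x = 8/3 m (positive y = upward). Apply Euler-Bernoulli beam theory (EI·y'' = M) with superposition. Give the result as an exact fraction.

y(8/3) = -8416/273375 m

Load 1 — uniform load w=7 kN/m over full span:
  y_1 = -wx²(L-x)²/(24EI) = -7·(8/3)²·(8-(8/3))²/(24·2000) = -896/30375 m
Load 2 — point force P=2 kN at a=16/3 m (b=L-a=8/3):
  y_2 = -Pb²x²(3aL-(3a+b)x)/(6L³EI)  [x≤a] = -2·(8/3)²·(8/3)²·(3·(16/3)·8-(3·(16/3)+(8/3))·(8/3))/(6·8³·2000) = -352/273375 m
Superposition: y = Σ y_i = -8416/273375 m ≈ -0.030786 m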